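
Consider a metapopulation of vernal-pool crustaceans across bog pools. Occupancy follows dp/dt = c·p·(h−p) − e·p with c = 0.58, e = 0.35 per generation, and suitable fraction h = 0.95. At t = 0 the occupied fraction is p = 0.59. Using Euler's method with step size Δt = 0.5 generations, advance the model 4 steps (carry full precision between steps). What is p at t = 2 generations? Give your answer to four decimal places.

0.4703

Update rule: p ← p + [c·p·(h−p) − e·p]·Δt with Δt = 0.5.
p: 0.59000 → 0.54835  (Δp = -0.04165)
p: 0.54835 → 0.51626  (Δp = -0.03209)
p: 0.51626 → 0.49085  (Δp = -0.02541)
p: 0.49085 → 0.47031  (Δp = -0.02054)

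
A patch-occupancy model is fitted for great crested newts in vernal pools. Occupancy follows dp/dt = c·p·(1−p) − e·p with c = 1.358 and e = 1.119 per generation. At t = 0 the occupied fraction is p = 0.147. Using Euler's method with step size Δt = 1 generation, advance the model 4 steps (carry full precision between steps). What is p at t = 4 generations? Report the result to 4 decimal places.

0.1647

Update rule: p ← p + [c·p·(1−p) − e·p]·Δt with Δt = 1.
p: 0.14700 → 0.15279  (Δp = +0.00579)
p: 0.15279 → 0.15760  (Δp = +0.00481)
p: 0.15760 → 0.16154  (Δp = +0.00394)
p: 0.16154 → 0.16471  (Δp = +0.00317)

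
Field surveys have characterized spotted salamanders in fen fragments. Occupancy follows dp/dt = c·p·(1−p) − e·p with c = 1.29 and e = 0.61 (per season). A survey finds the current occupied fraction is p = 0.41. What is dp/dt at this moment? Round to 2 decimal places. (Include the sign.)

0.06

Colonization term: c·p·(1−p) = 1.29×0.41×0.5900 = 0.31205.
Extinction term: e·p = 0.25010.
dp/dt = 0.31205 − 0.25010 = 0.06195.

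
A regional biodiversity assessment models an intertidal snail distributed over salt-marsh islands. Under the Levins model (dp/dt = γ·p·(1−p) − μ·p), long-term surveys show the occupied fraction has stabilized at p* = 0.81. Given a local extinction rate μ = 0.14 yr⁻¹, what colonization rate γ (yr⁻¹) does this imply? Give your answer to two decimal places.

0.74

At equilibrium γ(1−p*) = μ, so γ = μ/(1−p*).
γ = 0.14/(1 − 0.81) = 0.14/0.1900 = 0.7368.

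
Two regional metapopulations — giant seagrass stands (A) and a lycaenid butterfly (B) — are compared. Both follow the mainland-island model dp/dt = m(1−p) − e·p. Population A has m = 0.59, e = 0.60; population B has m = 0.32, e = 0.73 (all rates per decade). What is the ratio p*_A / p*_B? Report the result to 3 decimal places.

A: p*_A = m/(m+e) = 0.59/1.1900 = 0.4958.
B: p*_B = 0.32/1.0500 = 0.3048.
p*_A / p*_B = 0.4958/0.3048 = 1.6268.

1.627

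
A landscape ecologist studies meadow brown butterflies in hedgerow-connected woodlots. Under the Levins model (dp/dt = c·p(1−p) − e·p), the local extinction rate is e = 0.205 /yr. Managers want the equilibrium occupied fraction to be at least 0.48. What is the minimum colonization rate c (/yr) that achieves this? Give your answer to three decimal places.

0.394

p* = 1 − e/c ≥ 0.48 requires e/c ≤ 0.5200, i.e. c ≥ e/0.5200.
c_min = 0.205/0.5200 = 0.3942.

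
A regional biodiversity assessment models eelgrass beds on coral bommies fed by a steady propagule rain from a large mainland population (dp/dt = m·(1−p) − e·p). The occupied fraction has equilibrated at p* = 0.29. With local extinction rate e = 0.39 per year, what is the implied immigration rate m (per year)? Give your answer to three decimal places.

At equilibrium m(1−p*) = e·p*, so m = e·p*/(1−p*).
m = 0.39 × 0.29 / 0.7100 = 0.1131/0.7100 = 0.1593.

0.159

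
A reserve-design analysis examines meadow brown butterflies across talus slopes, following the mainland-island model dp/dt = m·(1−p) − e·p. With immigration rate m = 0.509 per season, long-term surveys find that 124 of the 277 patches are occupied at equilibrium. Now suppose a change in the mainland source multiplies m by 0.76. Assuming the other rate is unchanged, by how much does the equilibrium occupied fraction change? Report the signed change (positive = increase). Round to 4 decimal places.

-0.0665

Observed p* = 124/277 = 0.44765.
Balance m(1−p*) = e·p* gives e = m(1−p*)/p* = 0.509×0.55235/0.44765 = 0.62805.
New p* = m/(m+e) = 0.38684/(0.38684+0.62805) = 0.38116.
Δp* = 0.38116 − 0.44765 = -0.06649.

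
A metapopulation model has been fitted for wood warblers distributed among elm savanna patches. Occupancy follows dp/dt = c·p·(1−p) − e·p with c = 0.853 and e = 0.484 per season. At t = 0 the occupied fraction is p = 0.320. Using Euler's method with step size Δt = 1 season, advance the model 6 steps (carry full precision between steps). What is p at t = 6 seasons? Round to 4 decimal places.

0.4217

Update rule: p ← p + [c·p·(1−p) − e·p]·Δt with Δt = 1.
  1  |  dp/dt·Δt = +0.030733  |  p_1 = 0.350733
  2  |  dp/dt·Δt = +0.024490  |  p_2 = 0.375223
  3  |  dp/dt·Δt = +0.018362  |  p_3 = 0.393584
  4  |  dp/dt·Δt = +0.013096  |  p_4 = 0.406680
  5  |  dp/dt·Δt = +0.008988  |  p_5 = 0.415668
  6  |  dp/dt·Δt = +0.006000  |  p_6 = 0.421668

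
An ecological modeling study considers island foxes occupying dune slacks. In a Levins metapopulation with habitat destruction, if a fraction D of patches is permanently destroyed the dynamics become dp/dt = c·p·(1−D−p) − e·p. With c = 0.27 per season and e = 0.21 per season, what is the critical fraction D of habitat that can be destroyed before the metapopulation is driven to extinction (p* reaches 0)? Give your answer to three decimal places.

The nontrivial equilibrium is p* = (1−D) − e/c; extinction occurs when this hits zero.
So D_crit = 1 − e/c = 1 − 0.21/0.27 = 1 − 0.7778 = 0.2222.
This equals the undisturbed p*, a classic result of Lande's extension.

0.222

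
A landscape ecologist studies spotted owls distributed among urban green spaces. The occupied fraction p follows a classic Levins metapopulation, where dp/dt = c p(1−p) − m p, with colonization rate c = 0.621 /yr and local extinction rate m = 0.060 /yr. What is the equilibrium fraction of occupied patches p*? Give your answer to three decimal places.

Setting dp/dt = 0 and dividing through by p* gives c·(1−p*) = m.
So p* = 1 − m/c = 1 − 0.060/0.621 = 1 − 0.0966 = 0.9034.

0.903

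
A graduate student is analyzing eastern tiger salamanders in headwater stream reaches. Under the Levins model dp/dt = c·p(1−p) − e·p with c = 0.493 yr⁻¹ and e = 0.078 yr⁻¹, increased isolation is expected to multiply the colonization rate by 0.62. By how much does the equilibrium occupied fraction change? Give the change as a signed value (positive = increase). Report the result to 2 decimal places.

Before: p* = 1 − 0.078/0.493 = 0.8418.
After the change, c = 0.30566, e = 0.078, so p* = 1 − 0.078/0.30566 = 0.7448.
Δp* = 0.7448 − 0.8418 = -0.0970.

-0.10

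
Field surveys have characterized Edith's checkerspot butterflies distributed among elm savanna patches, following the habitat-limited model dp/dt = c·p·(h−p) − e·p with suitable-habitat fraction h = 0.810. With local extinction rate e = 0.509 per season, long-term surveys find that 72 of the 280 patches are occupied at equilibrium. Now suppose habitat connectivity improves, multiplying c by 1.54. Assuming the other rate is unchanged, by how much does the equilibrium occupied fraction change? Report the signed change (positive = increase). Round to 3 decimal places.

0.194

Observed p* = 72/280 = 0.25714.
Balance c(h−p*) = e gives c = e/(0.81 − 0.25714) = 0.509/0.55286 = 0.92067.
New p* = 0.81 − e/c = 0.81 − 0.50900/1.41783 = 0.45100.
Δp* = 0.45100 − 0.25714 = +0.19386.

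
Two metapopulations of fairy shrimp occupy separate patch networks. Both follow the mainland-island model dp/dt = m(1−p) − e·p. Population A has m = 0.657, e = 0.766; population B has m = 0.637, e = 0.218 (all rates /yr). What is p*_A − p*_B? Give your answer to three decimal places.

-0.283

A: p*_A = m/(m+e) = 0.657/1.4230 = 0.4617.
B: p*_B = 0.637/0.8550 = 0.7450.
p*_A − p*_B = 0.4617 − 0.7450 = -0.2833.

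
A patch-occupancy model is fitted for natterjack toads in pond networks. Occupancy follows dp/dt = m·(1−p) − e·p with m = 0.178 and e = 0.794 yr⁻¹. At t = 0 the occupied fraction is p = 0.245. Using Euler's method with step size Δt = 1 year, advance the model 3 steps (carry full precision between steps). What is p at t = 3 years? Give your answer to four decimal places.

0.1831

Update rule: p ← p + [m·(1−p) − e·p]·Δt with Δt = 1.
t = 1: p = 0.24500 + (-0.06014) = 0.18486
t = 2: p = 0.18486 + (-0.00168) = 0.18318
t = 3: p = 0.18318 + (-0.00005) = 0.18313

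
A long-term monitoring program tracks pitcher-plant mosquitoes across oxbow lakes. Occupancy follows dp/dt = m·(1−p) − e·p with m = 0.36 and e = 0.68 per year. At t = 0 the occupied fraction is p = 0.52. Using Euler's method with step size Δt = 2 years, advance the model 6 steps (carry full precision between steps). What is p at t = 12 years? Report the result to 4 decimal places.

0.6220

Update rule: p ← p + [m·(1−p) − e·p]·Δt with Δt = 2.
step 1: Δp = -0.36160, p = 0.15840
step 2: Δp = +0.39053, p = 0.54893
step 3: Δp = -0.42177, p = 0.12716
step 4: Δp = +0.45551, p = 0.58267
step 5: Δp = -0.49195, p = 0.09072
step 6: Δp = +0.53131, p = 0.62203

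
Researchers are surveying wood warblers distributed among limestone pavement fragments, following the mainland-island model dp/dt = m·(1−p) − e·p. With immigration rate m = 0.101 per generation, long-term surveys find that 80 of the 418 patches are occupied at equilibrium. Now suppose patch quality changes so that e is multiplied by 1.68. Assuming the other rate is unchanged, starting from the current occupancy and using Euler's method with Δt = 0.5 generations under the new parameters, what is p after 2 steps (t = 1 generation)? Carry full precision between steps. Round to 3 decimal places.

Observed p* = 80/418 = 0.19139.
Balance m(1−p*) = e·p* gives e = m(1−p*)/p* = 0.101×0.80861/0.19139 = 0.42673.
Starting from p₀ = 0.19139; update p ← p + (dp/dt)·Δt with the new parameters.
t = 0.5: p = 0.19139 + (-0.02777) = 0.16362
t = 1: p = 0.16362 + (-0.01641) = 0.14721

0.147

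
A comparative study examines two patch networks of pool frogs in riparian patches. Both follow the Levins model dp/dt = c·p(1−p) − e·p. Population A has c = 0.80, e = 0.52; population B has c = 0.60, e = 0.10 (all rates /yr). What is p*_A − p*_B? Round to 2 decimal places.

-0.48

A: p*_A = 1 − 0.52/0.80 = 0.3500.
B: p*_B = 1 − 0.10/0.60 = 0.8333.
p*_A − p*_B = 0.3500 − 0.8333 = -0.4833.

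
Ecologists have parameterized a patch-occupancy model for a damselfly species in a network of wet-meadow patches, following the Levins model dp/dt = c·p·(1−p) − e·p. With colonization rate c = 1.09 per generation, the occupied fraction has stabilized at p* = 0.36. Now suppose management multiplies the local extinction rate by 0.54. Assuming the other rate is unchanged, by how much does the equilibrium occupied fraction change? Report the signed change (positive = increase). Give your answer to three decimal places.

0.294

Balance c(1−p*) = e gives e = 1.09×(1 − 0.36000) = 0.69760.
New p* = 1 − e/c = 1 − 0.37670/1.09000 = 0.65440.
Δp* = 0.65440 − 0.36000 = +0.29440.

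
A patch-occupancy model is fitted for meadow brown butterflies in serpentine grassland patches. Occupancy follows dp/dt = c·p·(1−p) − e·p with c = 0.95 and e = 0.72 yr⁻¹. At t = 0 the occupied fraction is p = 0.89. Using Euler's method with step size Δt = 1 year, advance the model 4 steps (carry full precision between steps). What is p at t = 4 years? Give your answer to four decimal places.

0.2767

Update rule: p ← p + [c·p·(1−p) − e·p]·Δt with Δt = 1.
step 1: Δp = -0.54780, p = 0.34220
step 2: Δp = -0.03254, p = 0.30966
step 3: Δp = -0.01987, p = 0.28979
step 4: Δp = -0.01313, p = 0.27666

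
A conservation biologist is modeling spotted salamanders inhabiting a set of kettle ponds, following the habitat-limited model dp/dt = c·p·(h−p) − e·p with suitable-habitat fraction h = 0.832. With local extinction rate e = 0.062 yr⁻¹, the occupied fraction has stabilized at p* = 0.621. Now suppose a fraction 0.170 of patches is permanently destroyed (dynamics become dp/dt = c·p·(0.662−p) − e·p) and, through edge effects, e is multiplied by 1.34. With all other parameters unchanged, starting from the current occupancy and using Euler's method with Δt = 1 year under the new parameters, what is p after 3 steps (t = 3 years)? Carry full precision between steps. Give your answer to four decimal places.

0.5172

Balance c(h−p*) = e gives c = e/(0.832 − 0.62100) = 0.062/0.21100 = 0.29384.
Starting from p₀ = 0.62100; update p ← p + (dp/dt)·Δt with the new parameters.
step 1: Δp = -0.04411, p = 0.57689
step 2: Δp = -0.03350, p = 0.54339
step 3: Δp = -0.02621, p = 0.51718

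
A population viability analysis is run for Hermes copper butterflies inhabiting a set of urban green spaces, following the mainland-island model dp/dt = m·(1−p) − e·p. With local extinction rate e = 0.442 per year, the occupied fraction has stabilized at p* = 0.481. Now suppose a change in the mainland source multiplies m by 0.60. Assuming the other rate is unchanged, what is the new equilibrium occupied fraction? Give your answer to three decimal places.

Balance m(1−p*) = e·p* gives m = e·p*/(1−p*) = 0.442×0.48100/0.51900 = 0.40964.
New p* = m/(m+e) = 0.24578/(0.24578+0.44200) = 0.35735.

0.357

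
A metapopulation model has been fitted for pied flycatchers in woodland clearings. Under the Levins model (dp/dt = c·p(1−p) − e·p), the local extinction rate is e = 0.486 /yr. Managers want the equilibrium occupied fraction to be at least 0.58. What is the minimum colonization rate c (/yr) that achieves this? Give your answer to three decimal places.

p* = 1 − e/c ≥ 0.58 requires e/c ≤ 0.4200, i.e. c ≥ e/0.4200.
c_min = 0.486/0.4200 = 1.1571.

1.157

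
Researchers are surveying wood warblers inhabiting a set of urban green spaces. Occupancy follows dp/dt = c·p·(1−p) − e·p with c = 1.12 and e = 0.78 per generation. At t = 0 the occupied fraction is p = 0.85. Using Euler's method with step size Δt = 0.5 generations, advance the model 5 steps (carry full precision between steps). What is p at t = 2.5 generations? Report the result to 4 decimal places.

0.3840

Update rule: p ← p + [c·p·(1−p) − e·p]·Δt with Δt = 0.5.
step 1: Δp = -0.26010, p = 0.58990
step 2: Δp = -0.09459, p = 0.49531
step 3: Δp = -0.05318, p = 0.44213
step 4: Δp = -0.03431, p = 0.40782
step 5: Δp = -0.02381, p = 0.38401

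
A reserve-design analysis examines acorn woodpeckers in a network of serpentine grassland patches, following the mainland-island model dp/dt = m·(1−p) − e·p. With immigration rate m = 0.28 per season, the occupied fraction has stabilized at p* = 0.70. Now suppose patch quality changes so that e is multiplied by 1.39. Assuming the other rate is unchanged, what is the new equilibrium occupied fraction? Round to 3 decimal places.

Balance m(1−p*) = e·p* gives e = m(1−p*)/p* = 0.28×0.30000/0.70000 = 0.12000.
New p* = m/(m+e) = 0.28000/(0.28000+0.16680) = 0.62668.

0.627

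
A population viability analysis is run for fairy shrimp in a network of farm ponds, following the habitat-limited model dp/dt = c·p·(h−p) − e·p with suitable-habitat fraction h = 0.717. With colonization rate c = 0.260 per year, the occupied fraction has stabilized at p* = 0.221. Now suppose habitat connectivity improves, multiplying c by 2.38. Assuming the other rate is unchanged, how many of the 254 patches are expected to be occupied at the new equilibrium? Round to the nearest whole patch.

Balance c(h−p*) = e gives e = 0.260×(0.717 − 0.22100) = 0.12896.
New p* = 0.717 − e/c = 0.717 − 0.12896/0.61880 = 0.50860.
Expected occupied = 254 × 0.50860 = 129.18 ≈ 129.

129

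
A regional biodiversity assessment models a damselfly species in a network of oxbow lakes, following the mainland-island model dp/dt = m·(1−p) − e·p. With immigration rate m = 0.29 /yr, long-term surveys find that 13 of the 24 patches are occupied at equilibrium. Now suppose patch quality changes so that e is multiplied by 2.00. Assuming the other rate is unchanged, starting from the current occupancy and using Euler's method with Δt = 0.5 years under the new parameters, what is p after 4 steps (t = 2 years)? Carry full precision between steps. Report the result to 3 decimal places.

0.395

Observed p* = 13/24 = 0.54167.
Balance m(1−p*) = e·p* gives e = m(1−p*)/p* = 0.29×0.45833/0.54167 = 0.24538.
Starting from p₀ = 0.54167; update p ← p + (dp/dt)·Δt with the new parameters.
t = 0.5: p = 0.54167 + (-0.06646) = 0.47521
t = 1: p = 0.47521 + (-0.04051) = 0.43469
t = 1.5: p = 0.43469 + (-0.02470) = 0.41000
t = 2: p = 0.41000 + (-0.01506) = 0.39494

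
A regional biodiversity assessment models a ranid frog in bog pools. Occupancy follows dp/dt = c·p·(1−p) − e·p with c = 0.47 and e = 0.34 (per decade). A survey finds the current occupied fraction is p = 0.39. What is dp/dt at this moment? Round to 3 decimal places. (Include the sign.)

-0.021

Colonization term: c·p·(1−p) = 0.47×0.39×0.6100 = 0.11181.
Extinction term: e·p = 0.13260.
dp/dt = 0.11181 − 0.13260 = -0.02079.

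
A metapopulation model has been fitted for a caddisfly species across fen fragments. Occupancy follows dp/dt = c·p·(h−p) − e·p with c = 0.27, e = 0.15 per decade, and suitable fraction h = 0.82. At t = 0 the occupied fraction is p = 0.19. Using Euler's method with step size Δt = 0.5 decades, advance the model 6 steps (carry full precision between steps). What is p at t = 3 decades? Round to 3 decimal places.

Update rule: p ← p + [c·p·(h−p) − e·p]·Δt with Δt = 0.5.
  1  |  dp/dt·Δt = +0.001910  |  p_1 = 0.191910
  2  |  dp/dt·Δt = +0.001879  |  p_2 = 0.193789
  3  |  dp/dt·Δt = +0.001848  |  p_3 = 0.195637
  4  |  dp/dt·Δt = +0.001817  |  p_4 = 0.197454
  5  |  dp/dt·Δt = +0.001786  |  p_5 = 0.199240
  6  |  dp/dt·Δt = +0.001754  |  p_6 = 0.200994

0.201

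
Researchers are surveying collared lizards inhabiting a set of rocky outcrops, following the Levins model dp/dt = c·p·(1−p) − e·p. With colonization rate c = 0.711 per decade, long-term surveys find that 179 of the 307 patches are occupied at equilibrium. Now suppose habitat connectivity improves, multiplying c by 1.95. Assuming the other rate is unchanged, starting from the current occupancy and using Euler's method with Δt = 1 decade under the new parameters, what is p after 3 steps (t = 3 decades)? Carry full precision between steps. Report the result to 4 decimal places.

0.7861

Observed p* = 179/307 = 0.58306.
Balance c(1−p*) = e gives e = 0.711×(1 − 0.58306) = 0.29644.
Starting from p₀ = 0.58306; update p ← p + (dp/dt)·Δt with the new parameters.
step 1: Δp = +0.16420, p = 0.74726
step 2: Δp = +0.04032, p = 0.78759
step 3: Δp = -0.00153, p = 0.78606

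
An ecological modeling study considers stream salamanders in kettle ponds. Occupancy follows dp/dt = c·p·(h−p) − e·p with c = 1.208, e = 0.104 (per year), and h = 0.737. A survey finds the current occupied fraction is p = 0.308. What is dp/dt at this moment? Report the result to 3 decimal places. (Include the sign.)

Colonization term: c·p·(h−p) = 1.208×0.308×0.4290 = 0.15962.
Extinction term: e·p = 0.03203.
dp/dt = 0.15962 − 0.03203 = 0.12758.

0.128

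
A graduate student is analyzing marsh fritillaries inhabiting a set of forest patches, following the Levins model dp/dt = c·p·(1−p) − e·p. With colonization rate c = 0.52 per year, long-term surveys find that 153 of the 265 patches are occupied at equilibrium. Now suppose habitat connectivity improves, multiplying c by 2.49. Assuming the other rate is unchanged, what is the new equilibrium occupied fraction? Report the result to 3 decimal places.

0.830

Observed p* = 153/265 = 0.57736.
Balance c(1−p*) = e gives e = 0.52×(1 − 0.57736) = 0.21977.
New p* = 1 − e/c = 1 − 0.21977/1.29480 = 0.83027.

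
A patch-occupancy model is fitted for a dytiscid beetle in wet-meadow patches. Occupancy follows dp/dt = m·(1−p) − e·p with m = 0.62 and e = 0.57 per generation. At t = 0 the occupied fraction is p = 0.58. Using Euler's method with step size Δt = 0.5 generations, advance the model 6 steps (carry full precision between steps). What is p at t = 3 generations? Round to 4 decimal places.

Update rule: p ← p + [m·(1−p) − e·p]·Δt with Δt = 0.5.
p: 0.58000 → 0.54490  (Δp = -0.03510)
p: 0.54490 → 0.53068  (Δp = -0.01422)
p: 0.53068 → 0.52493  (Δp = -0.00576)
p: 0.52493 → 0.52260  (Δp = -0.00233)
p: 0.52260 → 0.52165  (Δp = -0.00094)
p: 0.52165 → 0.52127  (Δp = -0.00038)

0.5213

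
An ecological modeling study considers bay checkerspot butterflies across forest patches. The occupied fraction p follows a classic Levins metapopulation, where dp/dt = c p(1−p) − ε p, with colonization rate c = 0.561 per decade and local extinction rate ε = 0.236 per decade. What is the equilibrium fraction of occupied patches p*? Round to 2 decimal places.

At equilibrium, colonization balances extinction: c·p*·(1−p*) = ε·p*.
So p* = 1 − ε/c = 1 − 0.236/0.561 = 1 − 0.4207 = 0.5793.

0.58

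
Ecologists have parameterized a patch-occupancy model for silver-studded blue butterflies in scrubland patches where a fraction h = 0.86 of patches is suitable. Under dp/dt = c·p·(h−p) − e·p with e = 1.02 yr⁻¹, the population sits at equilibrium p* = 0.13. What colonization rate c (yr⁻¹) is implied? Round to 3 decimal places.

1.397

At equilibrium c(h−p*) = e, so c = e/(h−p*).
c = 1.02/(0.86 − 0.13) = 1.02/0.7300 = 1.3973.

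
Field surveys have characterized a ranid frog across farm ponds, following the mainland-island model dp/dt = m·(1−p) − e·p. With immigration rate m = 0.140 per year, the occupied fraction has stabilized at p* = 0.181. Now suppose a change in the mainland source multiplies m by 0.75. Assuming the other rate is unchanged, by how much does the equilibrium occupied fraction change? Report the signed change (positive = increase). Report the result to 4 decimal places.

Balance m(1−p*) = e·p* gives e = m(1−p*)/p* = 0.140×0.81900/0.18100 = 0.63348.
New p* = m/(m+e) = 0.10500/(0.10500+0.63348) = 0.14218.
Δp* = 0.14218 − 0.18100 = -0.03882.

-0.0388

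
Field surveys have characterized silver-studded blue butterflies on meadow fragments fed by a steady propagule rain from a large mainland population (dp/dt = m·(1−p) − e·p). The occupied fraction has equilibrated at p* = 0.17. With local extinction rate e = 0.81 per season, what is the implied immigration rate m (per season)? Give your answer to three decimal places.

At equilibrium m(1−p*) = e·p*, so m = e·p*/(1−p*).
m = 0.81 × 0.17 / 0.8300 = 0.1377/0.8300 = 0.1659.

0.166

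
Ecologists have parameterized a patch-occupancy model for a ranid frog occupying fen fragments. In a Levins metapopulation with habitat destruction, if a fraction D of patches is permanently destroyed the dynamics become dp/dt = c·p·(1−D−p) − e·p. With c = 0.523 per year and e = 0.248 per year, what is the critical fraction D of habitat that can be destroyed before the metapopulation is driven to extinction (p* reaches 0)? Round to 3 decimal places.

0.526

The nontrivial equilibrium is p* = (1−D) − e/c; extinction occurs when this hits zero.
So D_crit = 1 − e/c = 1 − 0.248/0.523 = 1 − 0.4742 = 0.5258.
This equals the undisturbed p*, a classic result of Lande's extension.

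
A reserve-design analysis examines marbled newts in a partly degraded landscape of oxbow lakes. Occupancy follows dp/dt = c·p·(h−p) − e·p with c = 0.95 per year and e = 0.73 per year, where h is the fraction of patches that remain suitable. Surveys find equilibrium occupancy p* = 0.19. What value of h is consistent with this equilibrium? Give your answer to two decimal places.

At equilibrium c(h−p*) = e, so h = p* + e/c.
h = 0.19 + 0.73/0.95 = 0.19 + 0.7684 = 0.9584.

0.96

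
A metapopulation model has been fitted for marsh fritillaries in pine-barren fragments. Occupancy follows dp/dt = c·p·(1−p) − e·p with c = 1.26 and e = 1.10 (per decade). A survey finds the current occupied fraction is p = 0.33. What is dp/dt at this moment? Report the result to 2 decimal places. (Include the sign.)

-0.08

Colonization term: c·p·(1−p) = 1.26×0.33×0.6700 = 0.27859.
Extinction term: e·p = 0.36300.
dp/dt = 0.27859 − 0.36300 = -0.08441.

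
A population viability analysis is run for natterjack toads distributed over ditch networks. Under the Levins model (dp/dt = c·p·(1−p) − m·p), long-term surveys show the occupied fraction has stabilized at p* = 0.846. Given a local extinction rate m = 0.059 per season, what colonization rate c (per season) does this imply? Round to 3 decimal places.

0.383

At equilibrium c(1−p*) = m, so c = m/(1−p*).
c = 0.059/(1 − 0.846) = 0.059/0.1540 = 0.3831.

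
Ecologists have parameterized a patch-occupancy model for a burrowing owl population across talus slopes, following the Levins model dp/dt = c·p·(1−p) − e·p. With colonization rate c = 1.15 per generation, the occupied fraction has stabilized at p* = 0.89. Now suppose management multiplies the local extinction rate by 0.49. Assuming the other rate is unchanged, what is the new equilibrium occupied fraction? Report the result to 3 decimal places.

Balance c(1−p*) = e gives e = 1.15×(1 − 0.89000) = 0.12650.
New p* = 1 − e/c = 1 − 0.06198/1.15000 = 0.94610.

0.946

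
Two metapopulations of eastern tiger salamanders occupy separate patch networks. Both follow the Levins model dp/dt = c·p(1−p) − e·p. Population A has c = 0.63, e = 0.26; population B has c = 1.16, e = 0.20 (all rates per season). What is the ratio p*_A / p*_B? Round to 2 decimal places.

0.71

A: p*_A = 1 − 0.26/0.63 = 0.5873.
B: p*_B = 1 − 0.20/1.16 = 0.8276.
p*_A / p*_B = 0.5873/0.8276 = 0.7097.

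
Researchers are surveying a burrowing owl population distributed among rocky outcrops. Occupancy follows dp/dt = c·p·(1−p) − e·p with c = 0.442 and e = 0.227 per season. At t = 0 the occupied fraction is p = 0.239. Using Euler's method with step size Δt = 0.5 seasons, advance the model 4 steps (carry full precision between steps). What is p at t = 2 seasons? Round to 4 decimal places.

Update rule: p ← p + [c·p·(1−p) − e·p]·Δt with Δt = 0.5.
t = 0.5: p = 0.23900 + (+0.01307) = 0.25207
t = 1: p = 0.25207 + (+0.01306) = 0.26512
t = 1.5: p = 0.26512 + (+0.01297) = 0.27809
t = 2: p = 0.27809 + (+0.01280) = 0.29089

0.2909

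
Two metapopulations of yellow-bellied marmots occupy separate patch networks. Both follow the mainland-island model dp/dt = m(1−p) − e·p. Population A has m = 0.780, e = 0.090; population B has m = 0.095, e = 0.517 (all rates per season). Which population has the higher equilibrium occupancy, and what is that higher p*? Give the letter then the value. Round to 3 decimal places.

A, 0.897

A: p*_A = m/(m+e) = 0.780/0.8700 = 0.8966.
B: p*_B = 0.095/0.6120 = 0.1552.
A is higher at 0.8966.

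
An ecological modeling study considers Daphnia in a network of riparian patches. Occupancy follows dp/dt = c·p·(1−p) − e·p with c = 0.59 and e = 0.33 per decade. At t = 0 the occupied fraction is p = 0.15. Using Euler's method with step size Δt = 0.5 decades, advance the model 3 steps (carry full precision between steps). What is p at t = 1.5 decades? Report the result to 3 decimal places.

Update rule: p ← p + [c·p·(1−p) − e·p]·Δt with Δt = 0.5.
t = 0.5: p = 0.15000 + (+0.01286) = 0.16286
t = 1: p = 0.16286 + (+0.01335) = 0.17621
t = 1.5: p = 0.17621 + (+0.01375) = 0.18996

0.190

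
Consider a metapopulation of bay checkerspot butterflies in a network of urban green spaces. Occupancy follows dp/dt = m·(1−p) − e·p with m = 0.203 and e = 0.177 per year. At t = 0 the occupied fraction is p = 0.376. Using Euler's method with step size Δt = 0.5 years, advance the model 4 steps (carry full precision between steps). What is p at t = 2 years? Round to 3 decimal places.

Update rule: p ← p + [m·(1−p) − e·p]·Δt with Δt = 0.5.
t = 0.5: p = 0.37600 + (+0.03006) = 0.40606
t = 1: p = 0.40606 + (+0.02435) = 0.43041
t = 1.5: p = 0.43041 + (+0.01972) = 0.45013
t = 2: p = 0.45013 + (+0.01598) = 0.46611

0.466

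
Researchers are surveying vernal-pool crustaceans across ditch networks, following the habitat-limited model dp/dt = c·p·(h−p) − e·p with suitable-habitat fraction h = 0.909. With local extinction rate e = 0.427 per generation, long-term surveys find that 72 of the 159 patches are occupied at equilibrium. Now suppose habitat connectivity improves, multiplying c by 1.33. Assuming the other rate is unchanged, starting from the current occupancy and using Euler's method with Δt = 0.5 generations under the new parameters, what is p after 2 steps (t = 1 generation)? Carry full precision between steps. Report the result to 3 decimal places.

Observed p* = 72/159 = 0.45283.
Balance c(h−p*) = e gives c = e/(0.909 − 0.45283) = 0.427/0.45617 = 0.93605.
Starting from p₀ = 0.45283; update p ← p + (dp/dt)·Δt with the new parameters.
step 1: Δp = +0.03190, p = 0.48473
step 2: Δp = +0.02453, p = 0.50926

0.509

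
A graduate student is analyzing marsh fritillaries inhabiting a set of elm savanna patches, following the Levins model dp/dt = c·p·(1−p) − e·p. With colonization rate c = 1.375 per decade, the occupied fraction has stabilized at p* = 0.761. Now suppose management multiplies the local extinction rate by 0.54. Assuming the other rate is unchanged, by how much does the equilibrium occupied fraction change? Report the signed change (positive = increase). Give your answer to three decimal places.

Balance c(1−p*) = e gives e = 1.375×(1 − 0.76100) = 0.32863.
New p* = 1 − e/c = 1 − 0.17746/1.37500 = 0.87094.
Δp* = 0.87094 − 0.76100 = +0.10994.

0.110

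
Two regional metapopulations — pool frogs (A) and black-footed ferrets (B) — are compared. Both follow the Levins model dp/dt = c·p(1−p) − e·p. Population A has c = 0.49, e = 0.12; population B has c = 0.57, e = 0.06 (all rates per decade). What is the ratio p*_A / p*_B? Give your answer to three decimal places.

A: p*_A = 1 − 0.12/0.49 = 0.7551.
B: p*_B = 1 − 0.06/0.57 = 0.8947.
p*_A / p*_B = 0.7551/0.8947 = 0.8439.

0.844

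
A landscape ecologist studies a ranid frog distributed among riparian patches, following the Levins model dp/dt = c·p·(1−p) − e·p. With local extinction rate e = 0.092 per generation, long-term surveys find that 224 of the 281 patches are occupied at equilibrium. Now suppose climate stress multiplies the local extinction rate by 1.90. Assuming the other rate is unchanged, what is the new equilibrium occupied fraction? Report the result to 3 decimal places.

Observed p* = 224/281 = 0.79715.
Balance c(1−p*) = e gives c = e/(1 − 0.79715) = 0.092/0.20285 = 0.45354.
New p* = 1 − e/c = 1 − 0.17480/0.45354 = 0.61459.

0.615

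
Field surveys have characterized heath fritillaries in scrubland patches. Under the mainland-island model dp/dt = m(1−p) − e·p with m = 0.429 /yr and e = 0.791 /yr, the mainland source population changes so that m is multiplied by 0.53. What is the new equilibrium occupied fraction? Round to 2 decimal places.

0.22

Before: p* = 0.429/(0.429+0.791) = 0.3516.
After: m = 0.22737, e = 0.791; p* = 0.22737/1.0184 = 0.2233.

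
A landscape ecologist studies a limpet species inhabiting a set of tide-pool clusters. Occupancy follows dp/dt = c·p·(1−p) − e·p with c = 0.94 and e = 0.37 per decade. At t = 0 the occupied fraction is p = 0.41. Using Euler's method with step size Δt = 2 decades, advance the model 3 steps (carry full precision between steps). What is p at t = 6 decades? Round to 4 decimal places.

Update rule: p ← p + [c·p·(1−p) − e·p]·Δt with Δt = 2.
  1  |  dp/dt·Δt = +0.151372  |  p_1 = 0.561372
  2  |  dp/dt·Δt = +0.047504  |  p_2 = 0.608876
  3  |  dp/dt·Δt = -0.002853  |  p_3 = 0.606022

0.6060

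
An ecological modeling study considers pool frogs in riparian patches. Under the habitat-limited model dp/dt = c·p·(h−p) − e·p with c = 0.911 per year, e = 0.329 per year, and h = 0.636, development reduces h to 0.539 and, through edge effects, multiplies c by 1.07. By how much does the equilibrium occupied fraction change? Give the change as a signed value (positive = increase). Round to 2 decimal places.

Before: p* = h − e/c = 0.636 − 0.329/0.911 = 0.636 − 0.3611 = 0.2749.
After: c = 0.97477, e = 0.329, h = 0.539; p* = 0.539 − 0.329/0.97477 = 0.2015.
Δp* = 0.2015 − 0.2749 = -0.0734.

-0.07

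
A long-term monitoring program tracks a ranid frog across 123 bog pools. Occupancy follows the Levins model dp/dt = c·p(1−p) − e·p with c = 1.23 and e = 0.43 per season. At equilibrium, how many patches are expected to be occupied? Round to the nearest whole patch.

80

p* = 1 − e/c = 1 − 0.43/1.23 = 0.6504.
Expected occupied patches = N × p* = 123 × 0.6504 = 80.00 ≈ 80.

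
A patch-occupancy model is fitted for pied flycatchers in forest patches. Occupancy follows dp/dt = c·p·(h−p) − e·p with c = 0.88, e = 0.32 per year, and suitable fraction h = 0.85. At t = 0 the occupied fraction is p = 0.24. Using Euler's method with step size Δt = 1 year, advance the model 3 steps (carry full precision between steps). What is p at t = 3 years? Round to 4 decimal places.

Update rule: p ← p + [c·p·(h−p) − e·p]·Δt with Δt = 1.
step 1: Δp = +0.05203, p = 0.29203
step 2: Δp = +0.04994, p = 0.34197
step 3: Δp = +0.04345, p = 0.38543

0.3854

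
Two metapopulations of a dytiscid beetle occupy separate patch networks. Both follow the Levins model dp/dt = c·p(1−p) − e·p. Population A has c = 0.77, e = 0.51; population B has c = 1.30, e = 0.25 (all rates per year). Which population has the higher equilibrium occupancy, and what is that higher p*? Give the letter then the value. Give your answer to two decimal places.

A: p*_A = 1 − 0.51/0.77 = 0.3377.
B: p*_B = 1 − 0.25/1.30 = 0.8077.
B is higher at 0.8077.

B, 0.81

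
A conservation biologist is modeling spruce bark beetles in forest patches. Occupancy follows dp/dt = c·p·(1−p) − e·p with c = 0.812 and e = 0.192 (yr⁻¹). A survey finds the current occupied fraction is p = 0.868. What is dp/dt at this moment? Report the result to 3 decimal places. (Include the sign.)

-0.074

Colonization term: c·p·(1−p) = 0.812×0.868×0.1320 = 0.09304.
Extinction term: e·p = 0.16666.
dp/dt = 0.09304 − 0.16666 = -0.07362.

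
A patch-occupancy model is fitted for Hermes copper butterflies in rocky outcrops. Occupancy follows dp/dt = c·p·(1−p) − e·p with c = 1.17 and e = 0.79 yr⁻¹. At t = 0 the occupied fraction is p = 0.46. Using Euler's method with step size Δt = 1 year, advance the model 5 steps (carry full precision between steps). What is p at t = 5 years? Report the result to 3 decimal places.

0.332

Update rule: p ← p + [c·p·(1−p) − e·p]·Δt with Δt = 1.
t = 1: p = 0.46000 + (-0.07277) = 0.38723
t = 2: p = 0.38723 + (-0.02829) = 0.35894
t = 3: p = 0.35894 + (-0.01434) = 0.34460
t = 4: p = 0.34460 + (-0.00799) = 0.33661
t = 5: p = 0.33661 + (-0.00466) = 0.33195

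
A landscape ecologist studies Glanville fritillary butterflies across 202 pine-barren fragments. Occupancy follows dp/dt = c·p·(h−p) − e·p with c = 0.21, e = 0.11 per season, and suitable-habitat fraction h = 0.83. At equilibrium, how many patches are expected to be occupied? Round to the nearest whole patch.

p* = h − e/c = 0.83 − 0.5238 = 0.3062.
Expected occupied patches = N × p* = 202 × 0.3062 = 61.85 ≈ 62.

62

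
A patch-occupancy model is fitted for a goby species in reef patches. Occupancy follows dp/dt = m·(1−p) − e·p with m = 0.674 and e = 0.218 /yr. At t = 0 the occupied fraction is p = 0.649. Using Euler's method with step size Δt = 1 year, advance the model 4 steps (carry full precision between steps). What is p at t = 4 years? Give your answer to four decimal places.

0.7556

Update rule: p ← p + [m·(1−p) − e·p]·Δt with Δt = 1.
  1  |  dp/dt·Δt = +0.095092  |  p_1 = 0.744092
  2  |  dp/dt·Δt = +0.010270  |  p_2 = 0.754362
  3  |  dp/dt·Δt = +0.001109  |  p_3 = 0.755471
  4  |  dp/dt·Δt = +0.000120  |  p_4 = 0.755591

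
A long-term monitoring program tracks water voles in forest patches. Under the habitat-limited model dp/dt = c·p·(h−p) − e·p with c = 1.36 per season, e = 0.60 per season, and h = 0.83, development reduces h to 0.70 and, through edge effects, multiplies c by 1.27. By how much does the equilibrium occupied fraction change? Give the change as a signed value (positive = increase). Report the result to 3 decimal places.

Before: p* = h − e/c = 0.83 − 0.60/1.36 = 0.83 − 0.4412 = 0.3888.
After: c = 1.7272, e = 0.6, h = 0.70; p* = 0.70 − 0.6/1.7272 = 0.3526.
Δp* = 0.3526 − 0.3888 = -0.0362.

-0.036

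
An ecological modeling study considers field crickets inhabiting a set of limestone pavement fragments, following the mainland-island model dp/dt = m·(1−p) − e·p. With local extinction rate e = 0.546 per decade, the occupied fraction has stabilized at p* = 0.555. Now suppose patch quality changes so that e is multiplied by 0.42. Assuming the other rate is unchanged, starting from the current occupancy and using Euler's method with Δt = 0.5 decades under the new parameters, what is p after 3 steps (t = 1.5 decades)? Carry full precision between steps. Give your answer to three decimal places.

Balance m(1−p*) = e·p* gives m = e·p*/(1−p*) = 0.546×0.55500/0.44500 = 0.68097.
Starting from p₀ = 0.55500; update p ← p + (dp/dt)·Δt with the new parameters.
p: 0.55500 → 0.64288  (Δp = +0.08788)
p: 0.64288 → 0.69076  (Δp = +0.04788)
p: 0.69076 → 0.71685  (Δp = +0.02609)

0.717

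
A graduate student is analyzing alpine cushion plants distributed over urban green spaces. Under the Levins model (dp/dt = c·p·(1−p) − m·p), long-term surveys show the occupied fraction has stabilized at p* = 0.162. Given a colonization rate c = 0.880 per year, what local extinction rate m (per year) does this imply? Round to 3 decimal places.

At equilibrium c(1−p*) = m.
m = 0.880 × (1 − 0.162) = 0.880 × 0.8380 = 0.7374.

0.737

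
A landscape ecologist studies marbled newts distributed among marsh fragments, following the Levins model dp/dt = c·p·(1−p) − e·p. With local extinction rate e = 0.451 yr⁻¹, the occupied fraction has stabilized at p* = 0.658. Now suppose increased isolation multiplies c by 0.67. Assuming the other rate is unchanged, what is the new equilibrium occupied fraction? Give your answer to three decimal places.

Balance c(1−p*) = e gives c = e/(1 − 0.65800) = 0.451/0.34200 = 1.31871.
New p* = 1 − e/c = 1 − 0.45100/0.88354 = 0.48955.

0.490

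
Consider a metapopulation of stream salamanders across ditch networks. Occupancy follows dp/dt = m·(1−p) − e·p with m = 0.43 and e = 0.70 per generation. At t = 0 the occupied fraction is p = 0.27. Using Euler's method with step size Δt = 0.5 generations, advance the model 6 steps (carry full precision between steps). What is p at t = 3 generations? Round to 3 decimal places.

0.380

Update rule: p ← p + [m·(1−p) − e·p]·Δt with Δt = 0.5.
t = 0.5: p = 0.27000 + (+0.06245) = 0.33245
t = 1: p = 0.33245 + (+0.02717) = 0.35962
t = 1.5: p = 0.35962 + (+0.01182) = 0.37143
t = 2: p = 0.37143 + (+0.00514) = 0.37657
t = 2.5: p = 0.37657 + (+0.00224) = 0.37881
t = 3: p = 0.37881 + (+0.00097) = 0.37978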